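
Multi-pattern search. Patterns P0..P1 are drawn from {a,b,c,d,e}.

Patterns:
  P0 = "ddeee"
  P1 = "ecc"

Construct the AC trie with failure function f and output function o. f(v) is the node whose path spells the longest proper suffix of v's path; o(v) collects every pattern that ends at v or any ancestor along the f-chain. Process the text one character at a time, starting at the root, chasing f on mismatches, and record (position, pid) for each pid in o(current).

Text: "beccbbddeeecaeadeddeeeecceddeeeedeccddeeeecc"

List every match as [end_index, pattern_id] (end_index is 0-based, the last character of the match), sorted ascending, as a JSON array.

Build:
Trie nodes:
  n0 'ε': d→1 e→6
  n1 'd': d→2
  n2 'dd': e→3
  n3 'dde': e→4
  n4 'ddee': e→5
  n5 'ddeee': ·  ←P0
  n6 'e': c→7
  n7 'ec': c→8
  n8 'ecc': ·  ←P1

BFS fail/out derivation:
  n1('d'): parent n0 fail=0; on 'd' 0 → fail=0;  out ∅∪∅=∅
  n6('e'): parent n0 fail=0; on 'e' 0 → fail=0;  out ∅∪∅=∅
  n2('dd'): parent n1 fail=0; on 'd' 0 → fail=1;  out ∅∪∅=∅
  n7('ec'): parent n6 fail=0; on 'c' 0 → fail=0;  out ∅∪∅=∅
  n3('dde'): parent n2 fail=1; on 'e' 1→0 → fail=6;  out ∅∪∅=∅
  n8('ecc'): parent n7 fail=0; on 'c' 0 → fail=0;  out {1}∪∅={1}
  n4('ddee'): parent n3 fail=6; on 'e' 6→0 → fail=6;  out ∅∪∅=∅
  n5('ddeee'): parent n4 fail=6; on 'e' 6→0 → fail=6;  out {0}∪∅={0}

Run:
pos 0 'b': at 0
pos 1 'e': at 6
pos 2 'c': at 7
pos 3 'c': at 8  ** P1@[1:3]
pos 4 'b': at 0 ·f
pos 5 'b': at 0
pos 6 'd': at 1
pos 7 'd': at 2
pos 8 'e': at 3
pos 9 'e': at 4
pos 10 'e': at 5  ** P0@[6:10]
pos 11 'c': at 7 ·f
pos 12 'a': at 0 ·f
pos 13 'e': at 6
pos 14 'a': at 0 ·f
pos 15 'd': at 1
pos 16 'e': at 6 ·f
pos 17 'd': at 1 ·f
pos 18 'd': at 2
pos 19 'e': at 3
pos 20 'e': at 4
pos 21 'e': at 5  ** P0@[17:21]
pos 22 'e': at 6 ·f
pos 23 'c': at 7
pos 24 'c': at 8  ** P1@[22:24]
pos 25 'e': at 6 ·f
pos 26 'd': at 1 ·f
pos 27 'd': at 2
pos 28 'e': at 3
pos 29 'e': at 4
pos 30 'e': at 5  ** P0@[26:30]
pos 31 'e': at 6 ·f
pos 32 'd': at 1 ·f
pos 33 'e': at 6 ·f
pos 34 'c': at 7
pos 35 'c': at 8  ** P1@[33:35]
pos 36 'd': at 1 ·f
pos 37 'd': at 2
pos 38 'e': at 3
pos 39 'e': at 4
pos 40 'e': at 5  ** P0@[36:40]
pos 41 'e': at 6 ·f
pos 42 'c': at 7
pos 43 'c': at 8  ** P1@[41:43]

Result: [[3,1],[10,0],[21,0],[24,1],[30,0],[35,1],[40,0],[43,1]]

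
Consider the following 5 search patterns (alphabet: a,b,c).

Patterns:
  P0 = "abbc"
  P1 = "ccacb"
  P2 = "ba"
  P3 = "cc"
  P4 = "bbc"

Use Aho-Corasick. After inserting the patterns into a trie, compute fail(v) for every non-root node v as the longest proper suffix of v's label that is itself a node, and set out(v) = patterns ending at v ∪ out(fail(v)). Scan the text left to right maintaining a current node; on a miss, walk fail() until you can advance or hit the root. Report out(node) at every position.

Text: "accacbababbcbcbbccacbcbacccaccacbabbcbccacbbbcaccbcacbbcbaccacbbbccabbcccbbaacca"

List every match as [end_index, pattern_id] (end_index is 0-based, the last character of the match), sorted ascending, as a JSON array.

Build:
Trie nodes:
  0='ε' goto a→1 b→10 c→5
  1='a' goto b→2
  2='ab' goto b→3
  3='abb' goto c→4
  4='abbc' goto ·  ←P0
  5='c' goto c→6
  6='cc' goto a→7  ←P3
  7='cca' goto c→8
  8='ccac' goto b→9
  9='ccacb' goto ·  ←P1
  10='b' goto a→11 b→12
  11='ba' goto ·  ←P2
  12='bb' goto c→13
  13='bbc' goto ·  ←P4

Failure links (BFS by depth):
  n1('a'): parent n0 fail=0; on 'a' 0 → fail=0;  out ∅∪∅=∅
  n5('c'): parent n0 fail=0; on 'c' 0 → fail=0;  out ∅∪∅=∅
  n10('b'): parent n0 fail=0; on 'b' 0 → fail=0;  out ∅∪∅=∅
  n2('ab'): parent n1 fail=0; on 'b' 0 → fail=10;  out ∅∪∅=∅
  n6('cc'): parent n5 fail=0; on 'c' 0 → fail=5;  out {3}∪∅={3}
  n11('ba'): parent n10 fail=0; on 'a' 0 → fail=1;  out {2}∪∅={2}
  n12('bb'): parent n10 fail=0; on 'b' 0 → fail=10;  out ∅∪∅=∅
  n3('abb'): parent n2 fail=10; on 'b' 10 → fail=12;  out ∅∪∅=∅
  n7('cca'): parent n6 fail=5; on 'a' 5→0 → fail=1;  out ∅∪∅=∅
  n13('bbc'): parent n12 fail=10; on 'c' 10→0 → fail=5;  out {4}∪∅={4}
  n4('abbc'): parent n3 fail=12; on 'c' 12 → fail=13;  out {0}∪{4}={0,4}
  n8('ccac'): parent n7 fail=1; on 'c' 1→0 → fail=5;  out ∅∪∅=∅
  n9('ccacb'): parent n8 fail=5; on 'b' 5→0 → fail=10;  out {1}∪∅={1}

Run:
i=0 'a': node 0→1
i=1 'c': node 1→5 (via fail)
i=2 'c': node 5→6  → match P3@[1:2]
i=3 'a': node 6→7
i=4 'c': node 7→8
i=5 'b': node 8→9  → match P1@[1:5]
i=6 'a': node 9→11 (via fail)  → match P2@[5:6]
i=7 'b': node 11→2 (via fail)
i=8 'a': node 2→11 (via fail)  → match P2@[7:8]
i=9 'b': node 11→2 (via fail)
i=10 'b': node 2→3
i=11 'c': node 3→4  → match P0@[8:11],P4@[9:11]
i=12 'b': node 4→10 (via fail)
i=13 'c': node 10→5 (via fail)
i=14 'b': node 5→10 (via fail)
i=15 'b': node 10→12
i=16 'c': node 12→13  → match P4@[14:16]
i=17 'c': node 13→6 (via fail)  → match P3@[16:17]
i=18 'a': node 6→7
i=19 'c': node 7→8
i=20 'b': node 8→9  → match P1@[16:20]
i=21 'c': node 9→5 (via fail)
i=22 'b': node 5→10 (via fail)
i=23 'a': node 10→11  → match P2@[22:23]
i=24 'c': node 11→5 (via fail)
i=25 'c': node 5→6  → match P3@[24:25]
i=26 'c': node 6→6 (via fail)  → match P3@[25:26]
i=27 'a': node 6→7
i=28 'c': node 7→8
i=29 'c': node 8→6 (via fail)  → match P3@[28:29]
i=30 'a': node 6→7
i=31 'c': node 7→8
i=32 'b': node 8→9  → match P1@[28:32]
i=33 'a': node 9→11 (via fail)  → match P2@[32:33]
i=34 'b': node 11→2 (via fail)
i=35 'b': node 2→3
i=36 'c': node 3→4  → match P0@[33:36],P4@[34:36]
i=37 'b': node 4→10 (via fail)
i=38 'c': node 10→5 (via fail)
i=39 'c': node 5→6  → match P3@[38:39]
i=40 'a': node 6→7
i=41 'c': node 7→8
i=42 'b': node 8→9  → match P1@[38:42]
i=43 'b': node 9→12 (via fail)
i=44 'b': node 12→12 (via fail)
i=45 'c': node 12→13  → match P4@[43:45]
i=46 'a': node 13→1 (via fail)
i=47 'c': node 1→5 (via fail)
i=48 'c': node 5→6  → match P3@[47:48]
i=49 'b': node 6→10 (via fail)
i=50 'c': node 10→5 (via fail)
i=51 'a': node 5→1 (via fail)
i=52 'c': node 1→5 (via fail)
i=53 'b': node 5→10 (via fail)
i=54 'b': node 10→12
i=55 'c': node 12→13  → match P4@[53:55]
i=56 'b': node 13→10 (via fail)
i=57 'a': node 10→11  → match P2@[56:57]
i=58 'c': node 11→5 (via fail)
i=59 'c': node 5→6  → match P3@[58:59]
i=60 'a': node 6→7
i=61 'c': node 7→8
i=62 'b': node 8→9  → match P1@[58:62]
i=63 'b': node 9→12 (via fail)
i=64 'b': node 12→12 (via fail)
i=65 'c': node 12→13  → match P4@[63:65]
i=66 'c': node 13→6 (via fail)  → match P3@[65:66]
i=67 'a': node 6→7
i=68 'b': node 7→2 (via fail)
i=69 'b': node 2→3
i=70 'c': node 3→4  → match P0@[67:70],P4@[68:70]
i=71 'c': node 4→6 (via fail)  → match P3@[70:71]
i=72 'c': node 6→6 (via fail)  → match P3@[71:72]
i=73 'b': node 6→10 (via fail)
i=74 'b': node 10→12
i=75 'a': node 12→11 (via fail)  → match P2@[74:75]
i=76 'a': node 11→1 (via fail)
i=77 'c': node 1→5 (via fail)
i=78 'c': node 5→6  → match P3@[77:78]
i=79 'a': node 6→7

All matches (sorted): [[2,3],[5,1],[6,2],[8,2],[11,0],[11,4],[16,4],[17,3],[20,1],[23,2],[25,3],[26,3],[29,3],[32,1],[33,2],[36,0],[36,4],[39,3],[42,1],[45,4],[48,3],[55,4],[57,2],[59,3],[62,1],[65,4],[66,3],[70,0],[70,4],[71,3],[72,3],[75,2],[78,3]]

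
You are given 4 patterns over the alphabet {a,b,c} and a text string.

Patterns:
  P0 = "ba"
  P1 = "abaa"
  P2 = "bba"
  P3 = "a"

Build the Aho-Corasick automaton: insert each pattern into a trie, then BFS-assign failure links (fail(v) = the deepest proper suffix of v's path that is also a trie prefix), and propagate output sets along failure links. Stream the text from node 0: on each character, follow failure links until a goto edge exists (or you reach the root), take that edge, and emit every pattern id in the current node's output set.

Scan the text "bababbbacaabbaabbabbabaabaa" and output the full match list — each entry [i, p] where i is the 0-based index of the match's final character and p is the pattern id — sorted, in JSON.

Construct AC machine:
Trie (insert patterns):
  0='ε' goto a→3 b→1
  1='b' goto a→2 b→7
  2='ba' goto ·  ←P0
  3='a' goto b→4  ←P3
  4='ab' goto a→5
  5='aba' goto a→6
  6='abaa' goto ·  ←P1
  7='bb' goto a→8
  8='bba' goto ·  ←P2

Failure links (BFS by depth):
  n1('b'): parent n0 fail=0; on 'b' 0 → fail=0;  out ∅∪∅=∅
  n3('a'): parent n0 fail=0; on 'a' 0 → fail=0;  out {3}∪∅={3}
  n2('ba'): parent n1 fail=0; on 'a' 0 → fail=3;  out {0}∪{3}={0,3}
  n4('ab'): parent n3 fail=0; on 'b' 0 → fail=1;  out ∅∪∅=∅
  n7('bb'): parent n1 fail=0; on 'b' 0 → fail=1;  out ∅∪∅=∅
  n5('aba'): parent n4 fail=1; on 'a' 1 → fail=2;  out ∅∪{0,3}={0,3}
  n8('bba'): parent n7 fail=1; on 'a' 1 → fail=2;  out {2}∪{0,3}={0,2,3}
  n6('abaa'): parent n5 fail=2; on 'a' 2→3→0 → fail=3;  out {1}∪{3}={1,3}

Run:
i=0 'b': node 0→1
i=1 'a': node 1→2  → match P0@[0:1],P3@[1:1]
i=2 'b': node 2→4 (fail-walked)
i=3 'a': node 4→5  → match P0@[2:3],P3@[3:3]
i=4 'b': node 5→4 (fail-walked)
i=5 'b': node 4→7 (fail-walked)
i=6 'b': node 7→7 (fail-walked)
i=7 'a': node 7→8  → match P0@[6:7],P2@[5:7],P3@[7:7]
i=8 'c': node 8→0 (fail-walked)
i=9 'a': node 0→3  → match P3@[9:9]
i=10 'a': node 3→3 (fail-walked)  → match P3@[10:10]
i=11 'b': node 3→4
i=12 'b': node 4→7 (fail-walked)
i=13 'a': node 7→8  → match P0@[12:13],P2@[11:13],P3@[13:13]
i=14 'a': node 8→3 (fail-walked)  → match P3@[14:14]
i=15 'b': node 3→4
i=16 'b': node 4→7 (fail-walked)
i=17 'a': node 7→8  → match P0@[16:17],P2@[15:17],P3@[17:17]
i=18 'b': node 8→4 (fail-walked)
i=19 'b': node 4→7 (fail-walked)
i=20 'a': node 7→8  → match P0@[19:20],P2@[18:20],P3@[20:20]
i=21 'b': node 8→4 (fail-walked)
i=22 'a': node 4→5  → match P0@[21:22],P3@[22:22]
i=23 'a': node 5→6  → match P1@[20:23],P3@[23:23]
i=24 'b': node 6→4 (fail-walked)
i=25 'a': node 4→5  → match P0@[24:25],P3@[25:25]
i=26 'a': node 5→6  → match P1@[23:26],P3@[26:26]

Result: [[1,0],[1,3],[3,0],[3,3],[7,0],[7,2],[7,3],[9,3],[10,3],[13,0],[13,2],[13,3],[14,3],[17,0],[17,2],[17,3],[20,0],[20,2],[20,3],[22,0],[22,3],[23,1],[23,3],[25,0],[25,3],[26,1],[26,3]]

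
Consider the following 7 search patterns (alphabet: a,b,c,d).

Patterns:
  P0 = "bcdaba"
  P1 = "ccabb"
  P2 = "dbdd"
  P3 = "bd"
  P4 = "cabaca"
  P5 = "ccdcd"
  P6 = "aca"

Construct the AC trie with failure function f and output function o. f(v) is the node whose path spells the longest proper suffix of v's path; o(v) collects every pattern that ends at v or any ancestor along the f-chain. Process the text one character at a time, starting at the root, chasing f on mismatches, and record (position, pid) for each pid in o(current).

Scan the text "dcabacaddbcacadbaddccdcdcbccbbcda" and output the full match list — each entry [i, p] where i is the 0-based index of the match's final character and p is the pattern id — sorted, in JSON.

Build automaton:
Trie (insert patterns):
  n0 'ε': a→25 b→1 c→7 d→12
  n1 'b': c→2 d→16
  n2 'bc': d→3
  n3 'bcd': a→4
  n4 'bcda': b→5
  n5 'bcdab': a→6
  n6 'bcdaba': ·  ←P0
  n7 'c': a→17 c→8
  n8 'cc': a→9 d→22
  n9 'cca': b→10
  n10 'ccab': b→11
  n11 'ccabb': ·  ←P1
  n12 'd': b→13
  n13 'db': d→14
  n14 'dbd': d→15
  n15 'dbdd': ·  ←P2
  n16 'bd': ·  ←P3
  n17 'ca': b→18
  n18 'cab': a→19
  n19 'caba': c→20
  n20 'cabac': a→21
  n21 'cabaca': ·  ←P4
  n22 'ccd': c→23
  n23 'ccdc': d→24
  n24 'ccdcd': ·  ←P5
  n25 'a': c→26
  n26 'ac': a→27
  n27 'aca': ·  ←P6

Failure links (BFS by depth):
  n1('b'): parent n0 fail=0; on 'b' 0 → fail=0;  out ∅∪∅=∅
  n7('c'): parent n0 fail=0; on 'c' 0 → fail=0;  out ∅∪∅=∅
  n12('d'): parent n0 fail=0; on 'd' 0 → fail=0;  out ∅∪∅=∅
  n25('a'): parent n0 fail=0; on 'a' 0 → fail=0;  out ∅∪∅=∅
  n2('bc'): parent n1 fail=0; on 'c' 0 → fail=7;  out ∅∪∅=∅
  n8('cc'): parent n7 fail=0; on 'c' 0 → fail=7;  out ∅∪∅=∅
  n13('db'): parent n12 fail=0; on 'b' 0 → fail=1;  out ∅∪∅=∅
  n16('bd'): parent n1 fail=0; on 'd' 0 → fail=12;  out {3}∪∅={3}
  n17('ca'): parent n7 fail=0; on 'a' 0 → fail=25;  out ∅∪∅=∅
  n26('ac'): parent n25 fail=0; on 'c' 0 → fail=7;  out ∅∪∅=∅
  n3('bcd'): parent n2 fail=7; on 'd' 7→0 → fail=12;  out ∅∪∅=∅
  n9('cca'): parent n8 fail=7; on 'a' 7 → fail=17;  out ∅∪∅=∅
  n14('dbd'): parent n13 fail=1; on 'd' 1 → fail=16;  out ∅∪{3}={3}
  n18('cab'): parent n17 fail=25; on 'b' 25→0 → fail=1;  out ∅∪∅=∅
  n22('ccd'): parent n8 fail=7; on 'd' 7→0 → fail=12;  out ∅∪∅=∅
  n27('aca'): parent n26 fail=7; on 'a' 7 → fail=17;  out {6}∪∅={6}
  n4('bcda'): parent n3 fail=12; on 'a' 12→0 → fail=25;  out ∅∪∅=∅
  n10('ccab'): parent n9 fail=17; on 'b' 17 → fail=18;  out ∅∪∅=∅
  n15('dbdd'): parent n14 fail=16; on 'd' 16→12→0 → fail=12;  out {2}∪∅={2}
  n19('caba'): parent n18 fail=1; on 'a' 1→0 → fail=25;  out ∅∪∅=∅
  n23('ccdc'): parent n22 fail=12; on 'c' 12→0 → fail=7;  out ∅∪∅=∅
  n5('bcdab'): parent n4 fail=25; on 'b' 25→0 → fail=1;  out ∅∪∅=∅
  n11('ccabb'): parent n10 fail=18; on 'b' 18→1→0 → fail=1;  out {1}∪∅={1}
  n20('cabac'): parent n19 fail=25; on 'c' 25 → fail=26;  out ∅∪∅=∅
  n24('ccdcd'): parent n23 fail=7; on 'd' 7→0 → fail=12;  out {5}∪∅={5}
  n6('bcdaba'): parent n5 fail=1; on 'a' 1→0 → fail=25;  out {0}∪∅={0}
  n21('cabaca'): parent n20 fail=26; on 'a' 26 → fail=27;  out {4}∪{6}={4,6}

Scan:
i=0 'd': node 0→12
i=1 'c': node 12→7 ·f
i=2 'a': node 7→17
i=3 'b': node 17→18
i=4 'a': node 18→19
i=5 'c': node 19→20
i=6 'a': node 20→21  ** P4@[1:6],P6@[4:6]
i=7 'd': node 21→12 ·f
i=8 'd': node 12→12 ·f
i=9 'b': node 12→13
i=10 'c': node 13→2 ·f
i=11 'a': node 2→17 ·f
i=12 'c': node 17→26 ·f
i=13 'a': node 26→27  ** P6@[11:13]
i=14 'd': node 27→12 ·f
i=15 'b': node 12→13
i=16 'a': node 13→25 ·f
i=17 'd': node 25→12 ·f
i=18 'd': node 12→12 ·f
i=19 'c': node 12→7 ·f
i=20 'c': node 7→8
i=21 'd': node 8→22
i=22 'c': node 22→23
i=23 'd': node 23→24  ** P5@[19:23]
i=24 'c': node 24→7 ·f
i=25 'b': node 7→1 ·f
i=26 'c': node 1→2
i=27 'c': node 2→8 ·f
i=28 'b': node 8→1 ·f
i=29 'b': node 1→1 ·f
i=30 'c': node 1→2
i=31 'd': node 2→3
i=32 'a': node 3→4

All matches (sorted): [[6,4],[6,6],[13,6],[23,5]]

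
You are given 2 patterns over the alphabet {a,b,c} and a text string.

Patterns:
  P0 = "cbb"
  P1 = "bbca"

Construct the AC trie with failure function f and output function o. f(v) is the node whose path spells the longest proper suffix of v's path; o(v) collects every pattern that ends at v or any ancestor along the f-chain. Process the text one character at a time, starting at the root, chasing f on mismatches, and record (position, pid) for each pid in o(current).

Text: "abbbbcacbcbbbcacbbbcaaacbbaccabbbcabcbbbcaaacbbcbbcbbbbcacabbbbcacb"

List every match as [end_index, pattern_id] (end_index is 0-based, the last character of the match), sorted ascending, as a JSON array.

Construct AC machine:
Trie (insert patterns):
  0='ε' goto b→4 c→1
  1='c' goto b→2
  2='cb' goto b→3
  3='cbb' goto ·  [P0 ends]
  4='b' goto b→5
  5='bb' goto c→6
  6='bbc' goto a→7
  7='bbca' goto ·  [P1 ends]

BFS fail/out derivation:
  n1('c'): parent n0 fail=0; on 'c' 0 → fail=0;  out ∅∪∅=∅
  n4('b'): parent n0 fail=0; on 'b' 0 → fail=0;  out ∅∪∅=∅
  n2('cb'): parent n1 fail=0; on 'b' 0 → fail=4;  out ∅∪∅=∅
  n5('bb'): parent n4 fail=0; on 'b' 0 → fail=4;  out ∅∪∅=∅
  n3('cbb'): parent n2 fail=4; on 'b' 4 → fail=5;  out {0}∪∅={0}
  n6('bbc'): parent n5 fail=4; on 'c' 4→0 → fail=1;  out ∅∪∅=∅
  n7('bbca'): parent n6 fail=1; on 'a' 1→0 → fail=0;  out {1}∪∅={1}

Run:
[0] read 'a'  n0⇒n0
[1] read 'b'  n0⇒n4
[2] read 'b'  n4⇒n5
[3] read 'b'  n5⇒n5 (fail-walked)
[4] read 'b'  n5⇒n5 (fail-walked)
[5] read 'c'  n5⇒n6
[6] read 'a'  n6⇒n7  → match P1@[3:6]
[7] read 'c'  n7⇒n1 (fail-walked)
[8] read 'b'  n1⇒n2
[9] read 'c'  n2⇒n1 (fail-walked)
[10] read 'b'  n1⇒n2
[11] read 'b'  n2⇒n3  → match P0@[9:11]
[12] read 'b'  n3⇒n5 (fail-walked)
[13] read 'c'  n5⇒n6
[14] read 'a'  n6⇒n7  → match P1@[11:14]
[15] read 'c'  n7⇒n1 (fail-walked)
[16] read 'b'  n1⇒n2
[17] read 'b'  n2⇒n3  → match P0@[15:17]
[18] read 'b'  n3⇒n5 (fail-walked)
[19] read 'c'  n5⇒n6
[20] read 'a'  n6⇒n7  → match P1@[17:20]
[21] read 'a'  n7⇒n0 (fail-walked)
[22] read 'a'  n0⇒n0
[23] read 'c'  n0⇒n1
[24] read 'b'  n1⇒n2
[25] read 'b'  n2⇒n3  → match P0@[23:25]
[26] read 'a'  n3⇒n0 (fail-walked)
[27] read 'c'  n0⇒n1
[28] read 'c'  n1⇒n1 (fail-walked)
[29] read 'a'  n1⇒n0 (fail-walked)
[30] read 'b'  n0⇒n4
[31] read 'b'  n4⇒n5
[32] read 'b'  n5⇒n5 (fail-walked)
[33] read 'c'  n5⇒n6
[34] read 'a'  n6⇒n7  → match P1@[31:34]
[35] read 'b'  n7⇒n4 (fail-walked)
[36] read 'c'  n4⇒n1 (fail-walked)
[37] read 'b'  n1⇒n2
[38] read 'b'  n2⇒n3  → match P0@[36:38]
[39] read 'b'  n3⇒n5 (fail-walked)
[40] read 'c'  n5⇒n6
[41] read 'a'  n6⇒n7  → match P1@[38:41]
[42] read 'a'  n7⇒n0 (fail-walked)
[43] read 'a'  n0⇒n0
[44] read 'c'  n0⇒n1
[45] read 'b'  n1⇒n2
[46] read 'b'  n2⇒n3  → match P0@[44:46]
[47] read 'c'  n3⇒n6 (fail-walked)
[48] read 'b'  n6⇒n2 (fail-walked)
[49] read 'b'  n2⇒n3  → match P0@[47:49]
[50] read 'c'  n3⇒n6 (fail-walked)
[51] read 'b'  n6⇒n2 (fail-walked)
[52] read 'b'  n2⇒n3  → match P0@[50:52]
[53] read 'b'  n3⇒n5 (fail-walked)
[54] read 'b'  n5⇒n5 (fail-walked)
[55] read 'c'  n5⇒n6
[56] read 'a'  n6⇒n7  → match P1@[53:56]
[57] read 'c'  n7⇒n1 (fail-walked)
[58] read 'a'  n1⇒n0 (fail-walked)
[59] read 'b'  n0⇒n4
[60] read 'b'  n4⇒n5
[61] read 'b'  n5⇒n5 (fail-walked)
[62] read 'b'  n5⇒n5 (fail-walked)
[63] read 'c'  n5⇒n6
[64] read 'a'  n6⇒n7  → match P1@[61:64]
[65] read 'c'  n7⇒n1 (fail-walked)
[66] read 'b'  n1⇒n2

Result: [[6,1],[11,0],[14,1],[17,0],[20,1],[25,0],[34,1],[38,0],[41,1],[46,0],[49,0],[52,0],[56,1],[64,1]]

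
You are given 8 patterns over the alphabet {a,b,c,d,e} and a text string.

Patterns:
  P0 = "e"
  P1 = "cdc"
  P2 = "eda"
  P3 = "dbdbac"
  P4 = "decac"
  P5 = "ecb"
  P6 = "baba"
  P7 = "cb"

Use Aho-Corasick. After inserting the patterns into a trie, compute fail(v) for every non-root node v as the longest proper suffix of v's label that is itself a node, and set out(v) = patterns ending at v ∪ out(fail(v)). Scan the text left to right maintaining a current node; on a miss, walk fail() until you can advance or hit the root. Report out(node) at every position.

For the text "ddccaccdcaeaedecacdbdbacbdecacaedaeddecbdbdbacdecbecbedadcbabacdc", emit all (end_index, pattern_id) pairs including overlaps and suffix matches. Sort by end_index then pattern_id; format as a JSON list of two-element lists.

Construct AC machine:
Trie (insert patterns):
  n0 'ε': b→19 c→2 d→7 e→1
  n1 'e': c→17 d→5  ←P0
  n2 'c': b→23 d→3
  n3 'cd': c→4
  n4 'cdc': ·  ←P1
  n5 'ed': a→6
  n6 'eda': ·  ←P2
  n7 'd': b→8 e→13
  n8 'db': d→9
  n9 'dbd': b→10
  n10 'dbdb': a→11
  n11 'dbdba': c→12
  n12 'dbdbac': ·  ←P3
  n13 'de': c→14
  n14 'dec': a→15
  n15 'deca': c→16
  n16 'decac': ·  ←P4
  n17 'ec': b→18
  n18 'ecb': ·  ←P5
  n19 'b': a→20
  n20 'ba': b→21
  n21 'bab': a→22
  n22 'baba': ·  ←P6
  n23 'cb': ·  ←P7

Failure links (BFS by depth):
  fail(1) 'e': from fail(0)=0 chase 'e': 0 ⇒ 0;  out={0}∪out(0)={0}
  fail(2) 'c': from fail(0)=0 chase 'c': 0 ⇒ 0;  out=∅∪out(0)=∅
  fail(7) 'd': from fail(0)=0 chase 'd': 0 ⇒ 0;  out=∅∪out(0)=∅
  fail(19) 'b': from fail(0)=0 chase 'b': 0 ⇒ 0;  out=∅∪out(0)=∅
  fail(3) 'cd': from fail(2)=0 chase 'd': 0 ⇒ 7;  out=∅∪out(7)=∅
  fail(5) 'ed': from fail(1)=0 chase 'd': 0 ⇒ 7;  out=∅∪out(7)=∅
  fail(8) 'db': from fail(7)=0 chase 'b': 0 ⇒ 19;  out=∅∪out(19)=∅
  fail(13) 'de': from fail(7)=0 chase 'e': 0 ⇒ 1;  out=∅∪out(1)={0}
  fail(17) 'ec': from fail(1)=0 chase 'c': 0 ⇒ 2;  out=∅∪out(2)=∅
  fail(20) 'ba': from fail(19)=0 chase 'a': 0 ⇒ 0;  out=∅∪out(0)=∅
  fail(23) 'cb': from fail(2)=0 chase 'b': 0 ⇒ 19;  out={7}∪out(19)={7}
  fail(4) 'cdc': from fail(3)=7 chase 'c': 7→0 ⇒ 2;  out={1}∪out(2)={1}
  fail(6) 'eda': from fail(5)=7 chase 'a': 7→0 ⇒ 0;  out={2}∪out(0)={2}
  fail(9) 'dbd': from fail(8)=19 chase 'd': 19→0 ⇒ 7;  out=∅∪out(7)=∅
  fail(14) 'dec': from fail(13)=1 chase 'c': 1 ⇒ 17;  out=∅∪out(17)=∅
  fail(18) 'ecb': from fail(17)=2 chase 'b': 2 ⇒ 23;  out={5}∪out(23)={5,7}
  fail(21) 'bab': from fail(20)=0 chase 'b': 0 ⇒ 19;  out=∅∪out(19)=∅
  fail(10) 'dbdb': from fail(9)=7 chase 'b': 7 ⇒ 8;  out=∅∪out(8)=∅
  fail(15) 'deca': from fail(14)=17 chase 'a': 17→2→0 ⇒ 0;  out=∅∪out(0)=∅
  fail(22) 'baba': from fail(21)=19 chase 'a': 19 ⇒ 20;  out={6}∪out(20)={6}
  fail(11) 'dbdba': from fail(10)=8 chase 'a': 8→19 ⇒ 20;  out=∅∪out(20)=∅
  fail(16) 'decac': from fail(15)=0 chase 'c': 0 ⇒ 2;  out={4}∪out(2)={4}
  fail(12) 'dbdbac': from fail(11)=20 chase 'c': 20→0 ⇒ 2;  out={3}∪out(2)={3}

Run:
i=0 'd': node 0→7
i=1 'd': node 7→7 ·f
i=2 'c': node 7→2 ·f
i=3 'c': node 2→2 ·f
i=4 'a': node 2→0 ·f
i=5 'c': node 0→2
i=6 'c': node 2→2 ·f
i=7 'd': node 2→3
i=8 'c': node 3→4  → match P1@[6:8]
i=9 'a': node 4→0 ·f
i=10 'e': node 0→1  → match P0@[10:10]
i=11 'a': node 1→0 ·f
i=12 'e': node 0→1  → match P0@[12:12]
i=13 'd': node 1→5
i=14 'e': node 5→13 ·f  → match P0@[14:14]
i=15 'c': node 13→14
i=16 'a': node 14→15
i=17 'c': node 15→16  → match P4@[13:17]
i=18 'd': node 16→3 ·f
i=19 'b': node 3→8 ·f
i=20 'd': node 8→9
i=21 'b': node 9→10
i=22 'a': node 10→11
i=23 'c': node 11→12  → match P3@[18:23]
i=24 'b': node 12→23 ·f  → match P7@[23:24]
i=25 'd': node 23→7 ·f
i=26 'e': node 7→13  → match P0@[26:26]
i=27 'c': node 13→14
i=28 'a': node 14→15
i=29 'c': node 15→16  → match P4@[25:29]
i=30 'a': node 16→0 ·f
i=31 'e': node 0→1  → match P0@[31:31]
i=32 'd': node 1→5
i=33 'a': node 5→6  → match P2@[31:33]
i=34 'e': node 6→1 ·f  → match P0@[34:34]
i=35 'd': node 1→5
i=36 'd': node 5→7 ·f
i=37 'e': node 7→13  → match P0@[37:37]
i=38 'c': node 13→14
i=39 'b': node 14→18 ·f  → match P5@[37:39],P7@[38:39]
i=40 'd': node 18→7 ·f
i=41 'b': node 7→8
i=42 'd': node 8→9
i=43 'b': node 9→10
i=44 'a': node 10→11
i=45 'c': node 11→12  → match P3@[40:45]
i=46 'd': node 12→3 ·f
i=47 'e': node 3→13 ·f  → match P0@[47:47]
i=48 'c': node 13→14
i=49 'b': node 14→18 ·f  → match P5@[47:49],P7@[48:49]
i=50 'e': node 18→1 ·f  → match P0@[50:50]
i=51 'c': node 1→17
i=52 'b': node 17→18  → match P5@[50:52],P7@[51:52]
i=53 'e': node 18→1 ·f  → match P0@[53:53]
i=54 'd': node 1→5
i=55 'a': node 5→6  → match P2@[53:55]
i=56 'd': node 6→7 ·f
i=57 'c': node 7→2 ·f
i=58 'b': node 2→23  → match P7@[57:58]
i=59 'a': node 23→20 ·f
i=60 'b': node 20→21
i=61 'a': node 21→22  → match P6@[58:61]
i=62 'c': node 22→2 ·f
i=63 'd': node 2→3
i=64 'c': node 3→4  → match P1@[62:64]

Result: [[8,1],[10,0],[12,0],[14,0],[17,4],[23,3],[24,7],[26,0],[29,4],[31,0],[33,2],[34,0],[37,0],[39,5],[39,7],[45,3],[47,0],[49,5],[49,7],[50,0],[52,5],[52,7],[53,0],[55,2],[58,7],[61,6],[64,1]]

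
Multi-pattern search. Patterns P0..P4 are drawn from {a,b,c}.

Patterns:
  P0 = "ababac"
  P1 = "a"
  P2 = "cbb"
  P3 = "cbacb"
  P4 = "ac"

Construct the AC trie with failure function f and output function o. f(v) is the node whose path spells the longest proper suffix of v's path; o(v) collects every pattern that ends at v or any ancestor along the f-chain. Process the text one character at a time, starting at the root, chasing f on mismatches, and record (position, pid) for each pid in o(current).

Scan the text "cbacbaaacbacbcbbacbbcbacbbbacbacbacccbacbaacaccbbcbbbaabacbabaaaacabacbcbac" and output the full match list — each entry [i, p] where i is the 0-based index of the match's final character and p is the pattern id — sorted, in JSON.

Build:
Trie (insert patterns):
  n0 'ε': a→1 c→7
  n1 'a': b→2 c→13  [P1 ends]
  n2 'ab': a→3
  n3 'aba': b→4
  n4 'abab': a→5
  n5 'ababa': c→6
  n6 'ababac': ·  [P0 ends]
  n7 'c': b→8
  n8 'cb': a→10 b→9
  n9 'cbb': ·  [P2 ends]
  n10 'cba': c→11
  n11 'cbac': b→12
  n12 'cbacb': ·  [P3 ends]
  n13 'ac': ·  [P4 ends]

BFS fail/out derivation:
  n1('a'): parent n0 fail=0; on 'a' 0 → fail=0;  out {1}∪∅={1}
  n7('c'): parent n0 fail=0; on 'c' 0 → fail=0;  out ∅∪∅=∅
  n2('ab'): parent n1 fail=0; on 'b' 0 → fail=0;  out ∅∪∅=∅
  n8('cb'): parent n7 fail=0; on 'b' 0 → fail=0;  out ∅∪∅=∅
  n13('ac'): parent n1 fail=0; on 'c' 0 → fail=7;  out {4}∪∅={4}
  n3('aba'): parent n2 fail=0; on 'a' 0 → fail=1;  out ∅∪{1}={1}
  n9('cbb'): parent n8 fail=0; on 'b' 0 → fail=0;  out {2}∪∅={2}
  n10('cba'): parent n8 fail=0; on 'a' 0 → fail=1;  out ∅∪{1}={1}
  n4('abab'): parent n3 fail=1; on 'b' 1 → fail=2;  out ∅∪∅=∅
  n11('cbac'): parent n10 fail=1; on 'c' 1 → fail=13;  out ∅∪{4}={4}
  n5('ababa'): parent n4 fail=2; on 'a' 2 → fail=3;  out ∅∪{1}={1}
  n12('cbacb'): parent n11 fail=13; on 'b' 13→7 → fail=8;  out {3}∪∅={3}
  n6('ababac'): parent n5 fail=3; on 'c' 3→1 → fail=13;  out {0}∪{4}={0,4}

Scan:
[0] read 'c'  n0⇒n7
[1] read 'b'  n7⇒n8
[2] read 'a'  n8⇒n10  ** P1@[2:2]
[3] read 'c'  n10⇒n11  ** P4@[2:3]
[4] read 'b'  n11⇒n12  ** P3@[0:4]
[5] read 'a'  n12⇒n10 (via fail)  ** P1@[5:5]
[6] read 'a'  n10⇒n1 (via fail)  ** P1@[6:6]
[7] read 'a'  n1⇒n1 (via fail)  ** P1@[7:7]
[8] read 'c'  n1⇒n13  ** P4@[7:8]
[9] read 'b'  n13⇒n8 (via fail)
[10] read 'a'  n8⇒n10  ** P1@[10:10]
[11] read 'c'  n10⇒n11  ** P4@[10:11]
[12] read 'b'  n11⇒n12  ** P3@[8:12]
[13] read 'c'  n12⇒n7 (via fail)
[14] read 'b'  n7⇒n8
[15] read 'b'  n8⇒n9  ** P2@[13:15]
[16] read 'a'  n9⇒n1 (via fail)  ** P1@[16:16]
[17] read 'c'  n1⇒n13  ** P4@[16:17]
[18] read 'b'  n13⇒n8 (via fail)
[19] read 'b'  n8⇒n9  ** P2@[17:19]
[20] read 'c'  n9⇒n7 (via fail)
[21] read 'b'  n7⇒n8
[22] read 'a'  n8⇒n10  ** P1@[22:22]
[23] read 'c'  n10⇒n11  ** P4@[22:23]
[24] read 'b'  n11⇒n12  ** P3@[20:24]
[25] read 'b'  n12⇒n9 (via fail)  ** P2@[23:25]
[26] read 'b'  n9⇒n0 (via fail)
[27] read 'a'  n0⇒n1  ** P1@[27:27]
[28] read 'c'  n1⇒n13  ** P4@[27:28]
[29] read 'b'  n13⇒n8 (via fail)
[30] read 'a'  n8⇒n10  ** P1@[30:30]
[31] read 'c'  n10⇒n11  ** P4@[30:31]
[32] read 'b'  n11⇒n12  ** P3@[28:32]
[33] read 'a'  n12⇒n10 (via fail)  ** P1@[33:33]
[34] read 'c'  n10⇒n11  ** P4@[33:34]
[35] read 'c'  n11⇒n7 (via fail)
[36] read 'c'  n7⇒n7 (via fail)
[37] read 'b'  n7⇒n8
[38] read 'a'  n8⇒n10  ** P1@[38:38]
[39] read 'c'  n10⇒n11  ** P4@[38:39]
[40] read 'b'  n11⇒n12  ** P3@[36:40]
[41] read 'a'  n12⇒n10 (via fail)  ** P1@[41:41]
[42] read 'a'  n10⇒n1 (via fail)  ** P1@[42:42]
[43] read 'c'  n1⇒n13  ** P4@[42:43]
[44] read 'a'  n13⇒n1 (via fail)  ** P1@[44:44]
[45] read 'c'  n1⇒n13  ** P4@[44:45]
[46] read 'c'  n13⇒n7 (via fail)
[47] read 'b'  n7⇒n8
[48] read 'b'  n8⇒n9  ** P2@[46:48]
[49] read 'c'  n9⇒n7 (via fail)
[50] read 'b'  n7⇒n8
[51] read 'b'  n8⇒n9  ** P2@[49:51]
[52] read 'b'  n9⇒n0 (via fail)
[53] read 'a'  n0⇒n1  ** P1@[53:53]
[54] read 'a'  n1⇒n1 (via fail)  ** P1@[54:54]
[55] read 'b'  n1⇒n2
[56] read 'a'  n2⇒n3  ** P1@[56:56]
[57] read 'c'  n3⇒n13 (via fail)  ** P4@[56:57]
[58] read 'b'  n13⇒n8 (via fail)
[59] read 'a'  n8⇒n10  ** P1@[59:59]
[60] read 'b'  n10⇒n2 (via fail)
[61] read 'a'  n2⇒n3  ** P1@[61:61]
[62] read 'a'  n3⇒n1 (via fail)  ** P1@[62:62]
[63] read 'a'  n1⇒n1 (via fail)  ** P1@[63:63]
[64] read 'a'  n1⇒n1 (via fail)  ** P1@[64:64]
[65] read 'c'  n1⇒n13  ** P4@[64:65]
[66] read 'a'  n13⇒n1 (via fail)  ** P1@[66:66]
[67] read 'b'  n1⇒n2
[68] read 'a'  n2⇒n3  ** P1@[68:68]
[69] read 'c'  n3⇒n13 (via fail)  ** P4@[68:69]
[70] read 'b'  n13⇒n8 (via fail)
[71] read 'c'  n8⇒n7 (via fail)
[72] read 'b'  n7⇒n8
[73] read 'a'  n8⇒n10  ** P1@[73:73]
[74] read 'c'  n10⇒n11  ** P4@[73:74]

Matches: [[2,1],[3,4],[4,3],[5,1],[6,1],[7,1],[8,4],[10,1],[11,4],[12,3],[15,2],[16,1],[17,4],[19,2],[22,1],[23,4],[24,3],[25,2],[27,1],[28,4],[30,1],[31,4],[32,3],[33,1],[34,4],[38,1],[39,4],[40,3],[41,1],[42,1],[43,4],[44,1],[45,4],[48,2],[51,2],[53,1],[54,1],[56,1],[57,4],[59,1],[61,1],[62,1],[63,1],[64,1],[65,4],[66,1],[68,1],[69,4],[73,1],[74,4]]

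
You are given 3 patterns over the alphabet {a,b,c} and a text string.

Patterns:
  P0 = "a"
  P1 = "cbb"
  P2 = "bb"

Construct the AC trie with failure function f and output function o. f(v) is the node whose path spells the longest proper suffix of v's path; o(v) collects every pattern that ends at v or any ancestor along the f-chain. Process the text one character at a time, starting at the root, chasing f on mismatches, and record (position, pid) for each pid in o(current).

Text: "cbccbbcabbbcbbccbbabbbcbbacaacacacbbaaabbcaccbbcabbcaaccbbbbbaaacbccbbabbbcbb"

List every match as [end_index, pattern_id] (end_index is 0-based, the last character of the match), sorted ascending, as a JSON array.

Build:
Trie nodes:
  0='ε' goto a→1 b→5 c→2
  1='a' goto ·  [P0 ends]
  2='c' goto b→3
  3='cb' goto b→4
  4='cbb' goto ·  [P1 ends]
  5='b' goto b→6
  6='bb' goto ·  [P2 ends]

BFS fail/out derivation:
  n1('a'): parent n0 fail=0; on 'a' 0 → fail=0;  out {0}∪∅={0}
  n2('c'): parent n0 fail=0; on 'c' 0 → fail=0;  out ∅∪∅=∅
  n5('b'): parent n0 fail=0; on 'b' 0 → fail=0;  out ∅∪∅=∅
  n3('cb'): parent n2 fail=0; on 'b' 0 → fail=5;  out ∅∪∅=∅
  n6('bb'): parent n5 fail=0; on 'b' 0 → fail=5;  out {2}∪∅={2}
  n4('cbb'): parent n3 fail=5; on 'b' 5 → fail=6;  out {1}∪{2}={1,2}

Text stream:
[0] read 'c'  n0⇒n2
[1] read 'b'  n2⇒n3
[2] read 'c'  n3⇒n2 (via fail)
[3] read 'c'  n2⇒n2 (via fail)
[4] read 'b'  n2⇒n3
[5] read 'b'  n3⇒n4  ** P1@[3:5],P2@[4:5]
[6] read 'c'  n4⇒n2 (via fail)
[7] read 'a'  n2⇒n1 (via fail)  ** P0@[7:7]
[8] read 'b'  n1⇒n5 (via fail)
[9] read 'b'  n5⇒n6  ** P2@[8:9]
[10] read 'b'  n6⇒n6 (via fail)  ** P2@[9:10]
[11] read 'c'  n6⇒n2 (via fail)
[12] read 'b'  n2⇒n3
[13] read 'b'  n3⇒n4  ** P1@[11:13],P2@[12:13]
[14] read 'c'  n4⇒n2 (via fail)
[15] read 'c'  n2⇒n2 (via fail)
[16] read 'b'  n2⇒n3
[17] read 'b'  n3⇒n4  ** P1@[15:17],P2@[16:17]
[18] read 'a'  n4⇒n1 (via fail)  ** P0@[18:18]
[19] read 'b'  n1⇒n5 (via fail)
[20] read 'b'  n5⇒n6  ** P2@[19:20]
[21] read 'b'  n6⇒n6 (via fail)  ** P2@[20:21]
[22] read 'c'  n6⇒n2 (via fail)
[23] read 'b'  n2⇒n3
[24] read 'b'  n3⇒n4  ** P1@[22:24],P2@[23:24]
[25] read 'a'  n4⇒n1 (via fail)  ** P0@[25:25]
[26] read 'c'  n1⇒n2 (via fail)
[27] read 'a'  n2⇒n1 (via fail)  ** P0@[27:27]
[28] read 'a'  n1⇒n1 (via fail)  ** P0@[28:28]
[29] read 'c'  n1⇒n2 (via fail)
[30] read 'a'  n2⇒n1 (via fail)  ** P0@[30:30]
[31] read 'c'  n1⇒n2 (via fail)
[32] read 'a'  n2⇒n1 (via fail)  ** P0@[32:32]
[33] read 'c'  n1⇒n2 (via fail)
[34] read 'b'  n2⇒n3
[35] read 'b'  n3⇒n4  ** P1@[33:35],P2@[34:35]
[36] read 'a'  n4⇒n1 (via fail)  ** P0@[36:36]
[37] read 'a'  n1⇒n1 (via fail)  ** P0@[37:37]
[38] read 'a'  n1⇒n1 (via fail)  ** P0@[38:38]
[39] read 'b'  n1⇒n5 (via fail)
[40] read 'b'  n5⇒n6  ** P2@[39:40]
[41] read 'c'  n6⇒n2 (via fail)
[42] read 'a'  n2⇒n1 (via fail)  ** P0@[42:42]
[43] read 'c'  n1⇒n2 (via fail)
[44] read 'c'  n2⇒n2 (via fail)
[45] read 'b'  n2⇒n3
[46] read 'b'  n3⇒n4  ** P1@[44:46],P2@[45:46]
[47] read 'c'  n4⇒n2 (via fail)
[48] read 'a'  n2⇒n1 (via fail)  ** P0@[48:48]
[49] read 'b'  n1⇒n5 (via fail)
[50] read 'b'  n5⇒n6  ** P2@[49:50]
[51] read 'c'  n6⇒n2 (via fail)
[52] read 'a'  n2⇒n1 (via fail)  ** P0@[52:52]
[53] read 'a'  n1⇒n1 (via fail)  ** P0@[53:53]
[54] read 'c'  n1⇒n2 (via fail)
[55] read 'c'  n2⇒n2 (via fail)
[56] read 'b'  n2⇒n3
[57] read 'b'  n3⇒n4  ** P1@[55:57],P2@[56:57]
[58] read 'b'  n4⇒n6 (via fail)  ** P2@[57:58]
[59] read 'b'  n6⇒n6 (via fail)  ** P2@[58:59]
[60] read 'b'  n6⇒n6 (via fail)  ** P2@[59:60]
[61] read 'a'  n6⇒n1 (via fail)  ** P0@[61:61]
[62] read 'a'  n1⇒n1 (via fail)  ** P0@[62:62]
[63] read 'a'  n1⇒n1 (via fail)  ** P0@[63:63]
[64] read 'c'  n1⇒n2 (via fail)
[65] read 'b'  n2⇒n3
[66] read 'c'  n3⇒n2 (via fail)
[67] read 'c'  n2⇒n2 (via fail)
[68] read 'b'  n2⇒n3
[69] read 'b'  n3⇒n4  ** P1@[67:69],P2@[68:69]
[70] read 'a'  n4⇒n1 (via fail)  ** P0@[70:70]
[71] read 'b'  n1⇒n5 (via fail)
[72] read 'b'  n5⇒n6  ** P2@[71:72]
[73] read 'b'  n6⇒n6 (via fail)  ** P2@[72:73]
[74] read 'c'  n6⇒n2 (via fail)
[75] read 'b'  n2⇒n3
[76] read 'b'  n3⇒n4  ** P1@[74:76],P2@[75:76]

Matches: [[5,1],[5,2],[7,0],[9,2],[10,2],[13,1],[13,2],[17,1],[17,2],[18,0],[20,2],[21,2],[24,1],[24,2],[25,0],[27,0],[28,0],[30,0],[32,0],[35,1],[35,2],[36,0],[37,0],[38,0],[40,2],[42,0],[46,1],[46,2],[48,0],[50,2],[52,0],[53,0],[57,1],[57,2],[58,2],[59,2],[60,2],[61,0],[62,0],[63,0],[69,1],[69,2],[70,0],[72,2],[73,2],[76,1],[76,2]]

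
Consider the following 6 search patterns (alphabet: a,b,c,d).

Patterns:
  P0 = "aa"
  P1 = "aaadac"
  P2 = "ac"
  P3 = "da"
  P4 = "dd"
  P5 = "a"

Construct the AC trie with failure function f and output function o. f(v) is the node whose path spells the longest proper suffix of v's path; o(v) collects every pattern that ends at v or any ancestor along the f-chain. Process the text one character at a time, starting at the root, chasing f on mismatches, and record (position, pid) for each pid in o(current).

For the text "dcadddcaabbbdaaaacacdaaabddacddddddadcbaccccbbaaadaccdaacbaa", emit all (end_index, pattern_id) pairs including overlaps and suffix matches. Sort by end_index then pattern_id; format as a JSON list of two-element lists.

Build:
Trie (insert patterns):
  0='ε' goto a→1 d→8
  1='a' goto a→2 c→7  [P5 ends]
  2='aa' goto a→3  [P0 ends]
  3='aaa' goto d→4
  4='aaad' goto a→5
  5='aaada' goto c→6
  6='aaadac' goto ·  [P1 ends]
  7='ac' goto ·  [P2 ends]
  8='d' goto a→9 d→10
  9='da' goto ·  [P3 ends]
  10='dd' goto ·  [P4 ends]

BFS fail/out derivation:
  fail(1) 'a': from fail(0)=0 chase 'a': 0 ⇒ 0;  out={5}∪out(0)={5}
  fail(8) 'd': from fail(0)=0 chase 'd': 0 ⇒ 0;  out=∅∪out(0)=∅
  fail(2) 'aa': from fail(1)=0 chase 'a': 0 ⇒ 1;  out={0}∪out(1)={0,5}
  fail(7) 'ac': from fail(1)=0 chase 'c': 0 ⇒ 0;  out={2}∪out(0)={2}
  fail(9) 'da': from fail(8)=0 chase 'a': 0 ⇒ 1;  out={3}∪out(1)={3,5}
  fail(10) 'dd': from fail(8)=0 chase 'd': 0 ⇒ 8;  out={4}∪out(8)={4}
  fail(3) 'aaa': from fail(2)=1 chase 'a': 1 ⇒ 2;  out=∅∪out(2)={0,5}
  fail(4) 'aaad': from fail(3)=2 chase 'd': 2→1→0 ⇒ 8;  out=∅∪out(8)=∅
  fail(5) 'aaada': from fail(4)=8 chase 'a': 8 ⇒ 9;  out=∅∪out(9)={3,5}
  fail(6) 'aaadac': from fail(5)=9 chase 'c': 9→1 ⇒ 7;  out={1}∪out(7)={1,2}

Run:
[0] read 'd'  n0⇒n8
[1] read 'c'  n8⇒n0 (via fail)
[2] read 'a'  n0⇒n1  → match P5@[2:2]
[3] read 'd'  n1⇒n8 (via fail)
[4] read 'd'  n8⇒n10  → match P4@[3:4]
[5] read 'd'  n10⇒n10 (via fail)  → match P4@[4:5]
[6] read 'c'  n10⇒n0 (via fail)
[7] read 'a'  n0⇒n1  → match P5@[7:7]
[8] read 'a'  n1⇒n2  → match P0@[7:8],P5@[8:8]
[9] read 'b'  n2⇒n0 (via fail)
[10] read 'b'  n0⇒n0
[11] read 'b'  n0⇒n0
[12] read 'd'  n0⇒n8
[13] read 'a'  n8⇒n9  → match P3@[12:13],P5@[13:13]
[14] read 'a'  n9⇒n2 (via fail)  → match P0@[13:14],P5@[14:14]
[15] read 'a'  n2⇒n3  → match P0@[14:15],P5@[15:15]
[16] read 'a'  n3⇒n3 (via fail)  → match P0@[15:16],P5@[16:16]
[17] read 'c'  n3⇒n7 (via fail)  → match P2@[16:17]
[18] read 'a'  n7⇒n1 (via fail)  → match P5@[18:18]
[19] read 'c'  n1⇒n7  → match P2@[18:19]
[20] read 'd'  n7⇒n8 (via fail)
[21] read 'a'  n8⇒n9  → match P3@[20:21],P5@[21:21]
[22] read 'a'  n9⇒n2 (via fail)  → match P0@[21:22],P5@[22:22]
[23] read 'a'  n2⇒n3  → match P0@[22:23],P5@[23:23]
[24] read 'b'  n3⇒n0 (via fail)
[25] read 'd'  n0⇒n8
[26] read 'd'  n8⇒n10  → match P4@[25:26]
[27] read 'a'  n10⇒n9 (via fail)  → match P3@[26:27],P5@[27:27]
[28] read 'c'  n9⇒n7 (via fail)  → match P2@[27:28]
[29] read 'd'  n7⇒n8 (via fail)
[30] read 'd'  n8⇒n10  → match P4@[29:30]
[31] read 'd'  n10⇒n10 (via fail)  → match P4@[30:31]
[32] read 'd'  n10⇒n10 (via fail)  → match P4@[31:32]
[33] read 'd'  n10⇒n10 (via fail)  → match P4@[32:33]
[34] read 'd'  n10⇒n10 (via fail)  → match P4@[33:34]
[35] read 'a'  n10⇒n9 (via fail)  → match P3@[34:35],P5@[35:35]
[36] read 'd'  n9⇒n8 (via fail)
[37] read 'c'  n8⇒n0 (via fail)
[38] read 'b'  n0⇒n0
[39] read 'a'  n0⇒n1  → match P5@[39:39]
[40] read 'c'  n1⇒n7  → match P2@[39:40]
[41] read 'c'  n7⇒n0 (via fail)
[42] read 'c'  n0⇒n0
[43] read 'c'  n0⇒n0
[44] read 'b'  n0⇒n0
[45] read 'b'  n0⇒n0
[46] read 'a'  n0⇒n1  → match P5@[46:46]
[47] read 'a'  n1⇒n2  → match P0@[46:47],P5@[47:47]
[48] read 'a'  n2⇒n3  → match P0@[47:48],P5@[48:48]
[49] read 'd'  n3⇒n4
[50] read 'a'  n4⇒n5  → match P3@[49:50],P5@[50:50]
[51] read 'c'  n5⇒n6  → match P1@[46:51],P2@[50:51]
[52] read 'c'  n6⇒n0 (via fail)
[53] read 'd'  n0⇒n8
[54] read 'a'  n8⇒n9  → match P3@[53:54],P5@[54:54]
[55] read 'a'  n9⇒n2 (via fail)  → match P0@[54:55],P5@[55:55]
[56] read 'c'  n2⇒n7 (via fail)  → match P2@[55:56]
[57] read 'b'  n7⇒n0 (via fail)
[58] read 'a'  n0⇒n1  → match P5@[58:58]
[59] read 'a'  n1⇒n2  → match P0@[58:59],P5@[59:59]

Result: [[2,5],[4,4],[5,4],[7,5],[8,0],[8,5],[13,3],[13,5],[14,0],[14,5],[15,0],[15,5],[16,0],[16,5],[17,2],[18,5],[19,2],[21,3],[21,5],[22,0],[22,5],[23,0],[23,5],[26,4],[27,3],[27,5],[28,2],[30,4],[31,4],[32,4],[33,4],[34,4],[35,3],[35,5],[39,5],[40,2],[46,5],[47,0],[47,5],[48,0],[48,5],[50,3],[50,5],[51,1],[51,2],[54,3],[54,5],[55,0],[55,5],[56,2],[58,5],[59,0],[59,5]]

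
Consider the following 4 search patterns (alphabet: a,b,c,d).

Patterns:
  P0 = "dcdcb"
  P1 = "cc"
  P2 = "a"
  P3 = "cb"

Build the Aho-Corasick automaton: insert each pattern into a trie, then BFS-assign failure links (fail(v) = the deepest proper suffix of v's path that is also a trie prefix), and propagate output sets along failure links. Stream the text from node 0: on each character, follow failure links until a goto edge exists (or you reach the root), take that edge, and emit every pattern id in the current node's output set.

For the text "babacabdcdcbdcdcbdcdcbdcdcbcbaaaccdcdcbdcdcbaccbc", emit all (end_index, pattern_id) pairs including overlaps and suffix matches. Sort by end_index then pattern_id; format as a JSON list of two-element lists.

Build:
Trie (insert patterns):
  0='ε' goto a→8 c→6 d→1
  1='d' goto c→2
  2='dc' goto d→3
  3='dcd' goto c→4
  4='dcdc' goto b→5
  5='dcdcb' goto ·  [P0 ends]
  6='c' goto b→9 c→7
  7='cc' goto ·  [P1 ends]
  8='a' goto ·  [P2 ends]
  9='cb' goto ·  [P3 ends]

Failure links (BFS by depth):
  n1('d'): parent n0 fail=0; on 'd' 0 → fail=0;  out ∅∪∅=∅
  n6('c'): parent n0 fail=0; on 'c' 0 → fail=0;  out ∅∪∅=∅
  n8('a'): parent n0 fail=0; on 'a' 0 → fail=0;  out {2}∪∅={2}
  n2('dc'): parent n1 fail=0; on 'c' 0 → fail=6;  out ∅∪∅=∅
  n7('cc'): parent n6 fail=0; on 'c' 0 → fail=6;  out {1}∪∅={1}
  n9('cb'): parent n6 fail=0; on 'b' 0 → fail=0;  out {3}∪∅={3}
  n3('dcd'): parent n2 fail=6; on 'd' 6→0 → fail=1;  out ∅∪∅=∅
  n4('dcdc'): parent n3 fail=1; on 'c' 1 → fail=2;  out ∅∪∅=∅
  n5('dcdcb'): parent n4 fail=2; on 'b' 2→6 → fail=9;  out {0}∪{3}={0,3}

Text stream:
pos 0 'b': at 0
pos 1 'a': at 8  → match P2@[1:1]
pos 2 'b': at 0 (via fail)
pos 3 'a': at 8  → match P2@[3:3]
pos 4 'c': at 6 (via fail)
pos 5 'a': at 8 (via fail)  → match P2@[5:5]
pos 6 'b': at 0 (via fail)
pos 7 'd': at 1
pos 8 'c': at 2
pos 9 'd': at 3
pos 10 'c': at 4
pos 11 'b': at 5  → match P0@[7:11],P3@[10:11]
pos 12 'd': at 1 (via fail)
pos 13 'c': at 2
pos 14 'd': at 3
pos 15 'c': at 4
pos 16 'b': at 5  → match P0@[12:16],P3@[15:16]
pos 17 'd': at 1 (via fail)
pos 18 'c': at 2
pos 19 'd': at 3
pos 20 'c': at 4
pos 21 'b': at 5  → match P0@[17:21],P3@[20:21]
pos 22 'd': at 1 (via fail)
pos 23 'c': at 2
pos 24 'd': at 3
pos 25 'c': at 4
pos 26 'b': at 5  → match P0@[22:26],P3@[25:26]
pos 27 'c': at 6 (via fail)
pos 28 'b': at 9  → match P3@[27:28]
pos 29 'a': at 8 (via fail)  → match P2@[29:29]
pos 30 'a': at 8 (via fail)  → match P2@[30:30]
pos 31 'a': at 8 (via fail)  → match P2@[31:31]
pos 32 'c': at 6 (via fail)
pos 33 'c': at 7  → match P1@[32:33]
pos 34 'd': at 1 (via fail)
pos 35 'c': at 2
pos 36 'd': at 3
pos 37 'c': at 4
pos 38 'b': at 5  → match P0@[34:38],P3@[37:38]
pos 39 'd': at 1 (via fail)
pos 40 'c': at 2
pos 41 'd': at 3
pos 42 'c': at 4
pos 43 'b': at 5  → match P0@[39:43],P3@[42:43]
pos 44 'a': at 8 (via fail)  → match P2@[44:44]
pos 45 'c': at 6 (via fail)
pos 46 'c': at 7  → match P1@[45:46]
pos 47 'b': at 9 (via fail)  → match P3@[46:47]
pos 48 'c': at 6 (via fail)

Result: [[1,2],[3,2],[5,2],[11,0],[11,3],[16,0],[16,3],[21,0],[21,3],[26,0],[26,3],[28,3],[29,2],[30,2],[31,2],[33,1],[38,0],[38,3],[43,0],[43,3],[44,2],[46,1],[47,3]]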